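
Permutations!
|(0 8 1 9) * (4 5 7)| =12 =|(0 8 1 9)(4 5 7)|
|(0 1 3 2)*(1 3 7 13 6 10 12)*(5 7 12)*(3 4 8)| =|(0 4 8 3 2)(1 12)(5 7 13 6 10)| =10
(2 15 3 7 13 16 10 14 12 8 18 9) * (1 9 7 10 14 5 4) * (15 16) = (1 9 2 16 14 12 8 18 7 13 15 3 10 5 4) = [0, 9, 16, 10, 1, 4, 6, 13, 18, 2, 5, 11, 8, 15, 12, 3, 14, 17, 7]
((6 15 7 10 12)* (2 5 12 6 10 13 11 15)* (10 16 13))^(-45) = ((2 5 12 16 13 11 15 7 10 6))^(-45) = (2 11)(5 15)(6 13)(7 12)(10 16)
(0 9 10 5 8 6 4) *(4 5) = (0 9 10 4)(5 8 6) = [9, 1, 2, 3, 0, 8, 5, 7, 6, 10, 4]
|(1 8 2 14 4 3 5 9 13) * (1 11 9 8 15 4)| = |(1 15 4 3 5 8 2 14)(9 13 11)| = 24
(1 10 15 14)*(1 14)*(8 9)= (1 10 15)(8 9)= [0, 10, 2, 3, 4, 5, 6, 7, 9, 8, 15, 11, 12, 13, 14, 1]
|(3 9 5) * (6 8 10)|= 3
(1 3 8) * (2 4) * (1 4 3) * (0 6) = (0 6)(2 3 8 4) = [6, 1, 3, 8, 2, 5, 0, 7, 4]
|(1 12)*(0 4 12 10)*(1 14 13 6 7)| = |(0 4 12 14 13 6 7 1 10)| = 9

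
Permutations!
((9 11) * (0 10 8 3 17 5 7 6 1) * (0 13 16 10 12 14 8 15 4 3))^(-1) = ((0 12 14 8)(1 13 16 10 15 4 3 17 5 7 6)(9 11))^(-1) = (0 8 14 12)(1 6 7 5 17 3 4 15 10 16 13)(9 11)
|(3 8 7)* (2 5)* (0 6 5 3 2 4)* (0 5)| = 4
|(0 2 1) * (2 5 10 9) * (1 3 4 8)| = 9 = |(0 5 10 9 2 3 4 8 1)|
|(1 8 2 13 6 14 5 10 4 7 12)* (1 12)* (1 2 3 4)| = 11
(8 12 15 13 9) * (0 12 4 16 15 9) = (0 12 9 8 4 16 15 13) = [12, 1, 2, 3, 16, 5, 6, 7, 4, 8, 10, 11, 9, 0, 14, 13, 15]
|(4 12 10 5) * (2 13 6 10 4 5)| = 4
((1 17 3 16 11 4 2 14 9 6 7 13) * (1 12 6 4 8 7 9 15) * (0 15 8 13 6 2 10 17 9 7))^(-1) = ((0 15 1 9 4 10 17 3 16 11 13 12 2 14 8)(6 7))^(-1) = (0 8 14 2 12 13 11 16 3 17 10 4 9 1 15)(6 7)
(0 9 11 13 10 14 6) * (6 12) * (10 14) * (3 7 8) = (0 9 11 13 14 12 6)(3 7 8) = [9, 1, 2, 7, 4, 5, 0, 8, 3, 11, 10, 13, 6, 14, 12]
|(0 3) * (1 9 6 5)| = 4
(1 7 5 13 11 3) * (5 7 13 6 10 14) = (1 13 11 3)(5 6 10 14) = [0, 13, 2, 1, 4, 6, 10, 7, 8, 9, 14, 3, 12, 11, 5]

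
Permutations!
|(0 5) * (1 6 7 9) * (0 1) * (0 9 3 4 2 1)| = |(9)(0 5)(1 6 7 3 4 2)| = 6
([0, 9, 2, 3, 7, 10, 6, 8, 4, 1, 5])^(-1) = (1 9)(4 8 7)(5 10)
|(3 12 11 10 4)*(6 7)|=|(3 12 11 10 4)(6 7)|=10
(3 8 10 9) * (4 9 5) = (3 8 10 5 4 9) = [0, 1, 2, 8, 9, 4, 6, 7, 10, 3, 5]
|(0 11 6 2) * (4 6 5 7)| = 7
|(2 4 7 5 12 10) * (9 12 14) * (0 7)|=9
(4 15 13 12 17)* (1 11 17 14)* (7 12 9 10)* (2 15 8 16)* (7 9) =(1 11 17 4 8 16 2 15 13 7 12 14)(9 10) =[0, 11, 15, 3, 8, 5, 6, 12, 16, 10, 9, 17, 14, 7, 1, 13, 2, 4]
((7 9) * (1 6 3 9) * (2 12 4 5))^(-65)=(2 5 4 12)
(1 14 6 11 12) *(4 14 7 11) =(1 7 11 12)(4 14 6) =[0, 7, 2, 3, 14, 5, 4, 11, 8, 9, 10, 12, 1, 13, 6]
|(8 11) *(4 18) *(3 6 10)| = 6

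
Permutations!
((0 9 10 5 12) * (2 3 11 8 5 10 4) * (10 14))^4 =(14)(0 3 12 2 5 4 8 9 11)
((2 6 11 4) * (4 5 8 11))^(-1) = ((2 6 4)(5 8 11))^(-1) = (2 4 6)(5 11 8)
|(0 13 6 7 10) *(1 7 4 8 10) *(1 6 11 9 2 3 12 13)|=42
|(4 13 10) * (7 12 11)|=3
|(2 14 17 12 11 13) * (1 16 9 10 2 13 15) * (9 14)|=|(1 16 14 17 12 11 15)(2 9 10)|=21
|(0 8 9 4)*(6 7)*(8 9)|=|(0 9 4)(6 7)|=6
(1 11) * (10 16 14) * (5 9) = (1 11)(5 9)(10 16 14) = [0, 11, 2, 3, 4, 9, 6, 7, 8, 5, 16, 1, 12, 13, 10, 15, 14]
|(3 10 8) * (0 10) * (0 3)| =3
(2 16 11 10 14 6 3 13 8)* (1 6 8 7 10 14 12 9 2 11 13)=[0, 6, 16, 1, 4, 5, 3, 10, 11, 2, 12, 14, 9, 7, 8, 15, 13]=(1 6 3)(2 16 13 7 10 12 9)(8 11 14)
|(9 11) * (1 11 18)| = |(1 11 9 18)| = 4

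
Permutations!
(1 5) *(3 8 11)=(1 5)(3 8 11)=[0, 5, 2, 8, 4, 1, 6, 7, 11, 9, 10, 3]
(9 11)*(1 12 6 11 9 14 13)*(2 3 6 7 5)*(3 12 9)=[0, 9, 12, 6, 4, 2, 11, 5, 8, 3, 10, 14, 7, 1, 13]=(1 9 3 6 11 14 13)(2 12 7 5)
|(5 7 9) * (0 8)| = 6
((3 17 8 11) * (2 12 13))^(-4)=((2 12 13)(3 17 8 11))^(-4)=(17)(2 13 12)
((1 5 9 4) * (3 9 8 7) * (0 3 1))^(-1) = ((0 3 9 4)(1 5 8 7))^(-1) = (0 4 9 3)(1 7 8 5)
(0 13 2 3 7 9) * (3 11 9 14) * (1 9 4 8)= [13, 9, 11, 7, 8, 5, 6, 14, 1, 0, 10, 4, 12, 2, 3]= (0 13 2 11 4 8 1 9)(3 7 14)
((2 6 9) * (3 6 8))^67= ((2 8 3 6 9))^67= (2 3 9 8 6)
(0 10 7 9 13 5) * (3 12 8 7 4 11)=[10, 1, 2, 12, 11, 0, 6, 9, 7, 13, 4, 3, 8, 5]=(0 10 4 11 3 12 8 7 9 13 5)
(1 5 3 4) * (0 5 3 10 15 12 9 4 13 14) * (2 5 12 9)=[12, 3, 5, 13, 1, 10, 6, 7, 8, 4, 15, 11, 2, 14, 0, 9]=(0 12 2 5 10 15 9 4 1 3 13 14)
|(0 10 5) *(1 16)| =6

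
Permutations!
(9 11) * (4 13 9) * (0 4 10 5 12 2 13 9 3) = (0 4 9 11 10 5 12 2 13 3) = [4, 1, 13, 0, 9, 12, 6, 7, 8, 11, 5, 10, 2, 3]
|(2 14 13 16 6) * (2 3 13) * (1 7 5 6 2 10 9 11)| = 12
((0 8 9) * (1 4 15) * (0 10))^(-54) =(15)(0 9)(8 10)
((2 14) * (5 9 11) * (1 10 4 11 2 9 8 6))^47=(1 8 11 10 6 5 4)(2 9 14)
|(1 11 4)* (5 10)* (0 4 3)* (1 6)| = |(0 4 6 1 11 3)(5 10)| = 6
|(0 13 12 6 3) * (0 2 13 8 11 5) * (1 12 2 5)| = 8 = |(0 8 11 1 12 6 3 5)(2 13)|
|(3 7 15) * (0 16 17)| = |(0 16 17)(3 7 15)| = 3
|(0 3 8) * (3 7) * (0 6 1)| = 6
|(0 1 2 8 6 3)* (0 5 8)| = |(0 1 2)(3 5 8 6)| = 12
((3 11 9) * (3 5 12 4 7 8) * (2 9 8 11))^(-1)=((2 9 5 12 4 7 11 8 3))^(-1)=(2 3 8 11 7 4 12 5 9)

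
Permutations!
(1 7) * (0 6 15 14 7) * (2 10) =(0 6 15 14 7 1)(2 10) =[6, 0, 10, 3, 4, 5, 15, 1, 8, 9, 2, 11, 12, 13, 7, 14]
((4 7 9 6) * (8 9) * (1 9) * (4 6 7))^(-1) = (1 8 7 9)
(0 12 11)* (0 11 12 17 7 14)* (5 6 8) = (0 17 7 14)(5 6 8) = [17, 1, 2, 3, 4, 6, 8, 14, 5, 9, 10, 11, 12, 13, 0, 15, 16, 7]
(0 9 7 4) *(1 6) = (0 9 7 4)(1 6) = [9, 6, 2, 3, 0, 5, 1, 4, 8, 7]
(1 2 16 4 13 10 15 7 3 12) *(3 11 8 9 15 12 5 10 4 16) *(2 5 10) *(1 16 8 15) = (1 5 2 3 10 12 16 8 9)(4 13)(7 11 15) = [0, 5, 3, 10, 13, 2, 6, 11, 9, 1, 12, 15, 16, 4, 14, 7, 8]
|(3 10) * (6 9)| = |(3 10)(6 9)| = 2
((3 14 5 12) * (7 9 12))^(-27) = (3 7)(5 12)(9 14)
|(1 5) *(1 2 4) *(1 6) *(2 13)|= 6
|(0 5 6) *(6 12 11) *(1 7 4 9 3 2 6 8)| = |(0 5 12 11 8 1 7 4 9 3 2 6)| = 12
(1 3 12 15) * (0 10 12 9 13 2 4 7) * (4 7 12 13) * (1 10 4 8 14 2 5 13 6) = (0 4 12 15 10 6 1 3 9 8 14 2 7)(5 13) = [4, 3, 7, 9, 12, 13, 1, 0, 14, 8, 6, 11, 15, 5, 2, 10]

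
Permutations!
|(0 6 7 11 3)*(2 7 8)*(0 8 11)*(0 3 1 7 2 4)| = 8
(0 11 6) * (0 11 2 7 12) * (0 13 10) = [2, 1, 7, 3, 4, 5, 11, 12, 8, 9, 0, 6, 13, 10] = (0 2 7 12 13 10)(6 11)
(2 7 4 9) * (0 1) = (0 1)(2 7 4 9) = [1, 0, 7, 3, 9, 5, 6, 4, 8, 2]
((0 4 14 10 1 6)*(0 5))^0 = ((0 4 14 10 1 6 5))^0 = (14)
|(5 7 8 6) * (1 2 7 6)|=4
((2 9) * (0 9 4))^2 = (0 2)(4 9)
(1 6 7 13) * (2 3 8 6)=(1 2 3 8 6 7 13)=[0, 2, 3, 8, 4, 5, 7, 13, 6, 9, 10, 11, 12, 1]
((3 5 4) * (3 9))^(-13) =(3 9 4 5)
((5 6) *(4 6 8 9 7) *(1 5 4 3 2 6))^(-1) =(1 4 6 2 3 7 9 8 5)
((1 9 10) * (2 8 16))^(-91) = (1 10 9)(2 16 8)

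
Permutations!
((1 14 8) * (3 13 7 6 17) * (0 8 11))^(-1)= (0 11 14 1 8)(3 17 6 7 13)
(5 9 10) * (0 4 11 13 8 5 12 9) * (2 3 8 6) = [4, 1, 3, 8, 11, 0, 2, 7, 5, 10, 12, 13, 9, 6] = (0 4 11 13 6 2 3 8 5)(9 10 12)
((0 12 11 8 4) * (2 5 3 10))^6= (0 12 11 8 4)(2 3)(5 10)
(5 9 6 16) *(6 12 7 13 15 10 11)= [0, 1, 2, 3, 4, 9, 16, 13, 8, 12, 11, 6, 7, 15, 14, 10, 5]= (5 9 12 7 13 15 10 11 6 16)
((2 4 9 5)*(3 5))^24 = ((2 4 9 3 5))^24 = (2 5 3 9 4)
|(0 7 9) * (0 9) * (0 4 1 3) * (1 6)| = |(9)(0 7 4 6 1 3)| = 6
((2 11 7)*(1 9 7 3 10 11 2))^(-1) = ((1 9 7)(3 10 11))^(-1) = (1 7 9)(3 11 10)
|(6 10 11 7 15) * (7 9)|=|(6 10 11 9 7 15)|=6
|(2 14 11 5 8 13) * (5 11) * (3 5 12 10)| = 8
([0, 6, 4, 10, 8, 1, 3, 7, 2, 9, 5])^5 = [0, 1, 8, 3, 2, 5, 6, 7, 4, 9, 10]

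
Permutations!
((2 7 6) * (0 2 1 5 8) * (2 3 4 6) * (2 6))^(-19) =((0 3 4 2 7 6 1 5 8))^(-19) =(0 8 5 1 6 7 2 4 3)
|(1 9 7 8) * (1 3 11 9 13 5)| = |(1 13 5)(3 11 9 7 8)| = 15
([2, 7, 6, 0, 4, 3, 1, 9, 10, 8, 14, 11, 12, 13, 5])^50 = [8, 5, 10, 9, 4, 7, 14, 3, 2, 0, 6, 11, 12, 13, 1]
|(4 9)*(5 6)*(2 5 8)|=|(2 5 6 8)(4 9)|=4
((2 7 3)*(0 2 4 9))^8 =((0 2 7 3 4 9))^8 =(0 7 4)(2 3 9)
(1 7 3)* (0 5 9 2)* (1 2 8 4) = [5, 7, 0, 2, 1, 9, 6, 3, 4, 8] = (0 5 9 8 4 1 7 3 2)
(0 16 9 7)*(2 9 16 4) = (16)(0 4 2 9 7) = [4, 1, 9, 3, 2, 5, 6, 0, 8, 7, 10, 11, 12, 13, 14, 15, 16]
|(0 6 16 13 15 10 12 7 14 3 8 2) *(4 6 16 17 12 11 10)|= 26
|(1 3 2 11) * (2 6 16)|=6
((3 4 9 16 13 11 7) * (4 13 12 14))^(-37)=(3 7 11 13)(4 12 9 14 16)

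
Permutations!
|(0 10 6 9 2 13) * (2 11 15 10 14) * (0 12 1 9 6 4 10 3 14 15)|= 10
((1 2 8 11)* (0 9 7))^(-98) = ((0 9 7)(1 2 8 11))^(-98) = (0 9 7)(1 8)(2 11)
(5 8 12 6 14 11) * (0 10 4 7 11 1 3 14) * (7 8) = [10, 3, 2, 14, 8, 7, 0, 11, 12, 9, 4, 5, 6, 13, 1] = (0 10 4 8 12 6)(1 3 14)(5 7 11)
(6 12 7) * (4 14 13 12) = (4 14 13 12 7 6) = [0, 1, 2, 3, 14, 5, 4, 6, 8, 9, 10, 11, 7, 12, 13]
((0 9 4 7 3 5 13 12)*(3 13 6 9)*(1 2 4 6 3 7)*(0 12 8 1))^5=(0 2 8 7 4 1 13)(3 5)(6 9)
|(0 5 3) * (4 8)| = 6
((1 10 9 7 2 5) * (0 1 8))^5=(0 2 10 8 7 1 5 9)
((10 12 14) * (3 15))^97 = (3 15)(10 12 14)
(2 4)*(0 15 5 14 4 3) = (0 15 5 14 4 2 3) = [15, 1, 3, 0, 2, 14, 6, 7, 8, 9, 10, 11, 12, 13, 4, 5]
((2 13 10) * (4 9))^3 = (13)(4 9)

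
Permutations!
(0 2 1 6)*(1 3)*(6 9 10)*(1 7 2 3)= [3, 9, 1, 7, 4, 5, 0, 2, 8, 10, 6]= (0 3 7 2 1 9 10 6)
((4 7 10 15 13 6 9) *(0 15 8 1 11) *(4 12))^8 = ((0 15 13 6 9 12 4 7 10 8 1 11))^8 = (0 10 9)(1 4 13)(6 11 7)(8 12 15)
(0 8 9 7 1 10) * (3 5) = [8, 10, 2, 5, 4, 3, 6, 1, 9, 7, 0] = (0 8 9 7 1 10)(3 5)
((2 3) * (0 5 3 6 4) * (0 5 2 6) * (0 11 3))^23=(0 11 6 5 2 3 4)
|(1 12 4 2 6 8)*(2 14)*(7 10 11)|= |(1 12 4 14 2 6 8)(7 10 11)|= 21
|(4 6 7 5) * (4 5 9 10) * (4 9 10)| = |(4 6 7 10 9)| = 5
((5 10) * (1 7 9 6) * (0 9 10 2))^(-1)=((0 9 6 1 7 10 5 2))^(-1)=(0 2 5 10 7 1 6 9)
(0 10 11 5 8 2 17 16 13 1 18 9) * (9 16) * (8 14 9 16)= [10, 18, 17, 3, 4, 14, 6, 7, 2, 0, 11, 5, 12, 1, 9, 15, 13, 16, 8]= (0 10 11 5 14 9)(1 18 8 2 17 16 13)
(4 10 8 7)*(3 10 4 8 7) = (3 10 7 8) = [0, 1, 2, 10, 4, 5, 6, 8, 3, 9, 7]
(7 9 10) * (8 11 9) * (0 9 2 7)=(0 9 10)(2 7 8 11)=[9, 1, 7, 3, 4, 5, 6, 8, 11, 10, 0, 2]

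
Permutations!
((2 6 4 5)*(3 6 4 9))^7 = (2 4 5)(3 6 9)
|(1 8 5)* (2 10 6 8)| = |(1 2 10 6 8 5)| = 6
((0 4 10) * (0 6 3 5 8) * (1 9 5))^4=(0 3 8 6 5 10 9 4 1)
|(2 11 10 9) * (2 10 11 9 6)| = |(11)(2 9 10 6)| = 4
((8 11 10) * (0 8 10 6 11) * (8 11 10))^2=((0 11 6 10 8))^2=(0 6 8 11 10)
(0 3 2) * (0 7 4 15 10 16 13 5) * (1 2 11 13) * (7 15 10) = (0 3 11 13 5)(1 2 15 7 4 10 16) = [3, 2, 15, 11, 10, 0, 6, 4, 8, 9, 16, 13, 12, 5, 14, 7, 1]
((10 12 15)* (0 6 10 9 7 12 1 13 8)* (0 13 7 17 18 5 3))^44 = (0 17 7)(1 3 9)(5 15 10)(6 18 12)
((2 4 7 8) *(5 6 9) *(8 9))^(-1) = ((2 4 7 9 5 6 8))^(-1) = (2 8 6 5 9 7 4)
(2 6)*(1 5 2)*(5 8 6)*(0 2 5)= [2, 8, 0, 3, 4, 5, 1, 7, 6]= (0 2)(1 8 6)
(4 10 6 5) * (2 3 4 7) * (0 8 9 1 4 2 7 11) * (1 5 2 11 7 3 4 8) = (0 1 8 9 5 7 3 11)(2 4 10 6) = [1, 8, 4, 11, 10, 7, 2, 3, 9, 5, 6, 0]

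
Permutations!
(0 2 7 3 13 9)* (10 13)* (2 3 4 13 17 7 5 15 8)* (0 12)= [3, 1, 5, 10, 13, 15, 6, 4, 2, 12, 17, 11, 0, 9, 14, 8, 16, 7]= (0 3 10 17 7 4 13 9 12)(2 5 15 8)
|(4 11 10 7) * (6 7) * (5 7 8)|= 7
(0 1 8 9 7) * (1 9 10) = (0 9 7)(1 8 10) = [9, 8, 2, 3, 4, 5, 6, 0, 10, 7, 1]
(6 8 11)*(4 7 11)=(4 7 11 6 8)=[0, 1, 2, 3, 7, 5, 8, 11, 4, 9, 10, 6]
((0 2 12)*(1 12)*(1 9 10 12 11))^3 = (0 10 2 12 9)(1 11)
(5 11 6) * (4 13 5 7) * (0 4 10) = (0 4 13 5 11 6 7 10) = [4, 1, 2, 3, 13, 11, 7, 10, 8, 9, 0, 6, 12, 5]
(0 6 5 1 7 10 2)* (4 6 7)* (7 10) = [10, 4, 0, 3, 6, 1, 5, 7, 8, 9, 2] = (0 10 2)(1 4 6 5)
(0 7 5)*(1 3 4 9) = (0 7 5)(1 3 4 9) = [7, 3, 2, 4, 9, 0, 6, 5, 8, 1]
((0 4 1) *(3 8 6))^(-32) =((0 4 1)(3 8 6))^(-32) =(0 4 1)(3 8 6)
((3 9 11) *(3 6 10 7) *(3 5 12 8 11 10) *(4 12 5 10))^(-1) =(3 6 11 8 12 4 9)(7 10)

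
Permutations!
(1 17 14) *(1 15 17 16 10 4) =[0, 16, 2, 3, 1, 5, 6, 7, 8, 9, 4, 11, 12, 13, 15, 17, 10, 14] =(1 16 10 4)(14 15 17)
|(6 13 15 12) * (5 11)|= 4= |(5 11)(6 13 15 12)|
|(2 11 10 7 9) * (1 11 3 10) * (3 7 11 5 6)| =6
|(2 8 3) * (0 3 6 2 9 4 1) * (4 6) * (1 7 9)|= 6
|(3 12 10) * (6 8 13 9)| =|(3 12 10)(6 8 13 9)| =12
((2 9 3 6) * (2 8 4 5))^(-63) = (9)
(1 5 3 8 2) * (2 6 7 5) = (1 2)(3 8 6 7 5) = [0, 2, 1, 8, 4, 3, 7, 5, 6]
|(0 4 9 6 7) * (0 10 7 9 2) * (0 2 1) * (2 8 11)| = |(0 4 1)(2 8 11)(6 9)(7 10)| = 6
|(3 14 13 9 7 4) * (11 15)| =|(3 14 13 9 7 4)(11 15)| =6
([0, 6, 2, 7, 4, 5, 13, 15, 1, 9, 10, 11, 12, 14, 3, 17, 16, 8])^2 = (1 13 3 15 8 6 14 7 17)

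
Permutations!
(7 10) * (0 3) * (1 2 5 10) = (0 3)(1 2 5 10 7) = [3, 2, 5, 0, 4, 10, 6, 1, 8, 9, 7]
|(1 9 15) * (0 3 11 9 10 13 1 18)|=|(0 3 11 9 15 18)(1 10 13)|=6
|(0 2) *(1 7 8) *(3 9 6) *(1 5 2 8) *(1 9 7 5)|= 20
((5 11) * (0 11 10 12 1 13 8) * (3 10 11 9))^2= (0 3 12 13)(1 8 9 10)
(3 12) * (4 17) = (3 12)(4 17) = [0, 1, 2, 12, 17, 5, 6, 7, 8, 9, 10, 11, 3, 13, 14, 15, 16, 4]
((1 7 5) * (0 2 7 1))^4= (7)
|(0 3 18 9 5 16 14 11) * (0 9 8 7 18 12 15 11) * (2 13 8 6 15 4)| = 16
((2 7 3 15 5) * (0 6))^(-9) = (0 6)(2 7 3 15 5)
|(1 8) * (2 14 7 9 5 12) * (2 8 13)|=|(1 13 2 14 7 9 5 12 8)|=9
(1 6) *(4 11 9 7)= [0, 6, 2, 3, 11, 5, 1, 4, 8, 7, 10, 9]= (1 6)(4 11 9 7)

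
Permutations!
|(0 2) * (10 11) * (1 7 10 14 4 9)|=|(0 2)(1 7 10 11 14 4 9)|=14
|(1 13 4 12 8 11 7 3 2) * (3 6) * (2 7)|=|(1 13 4 12 8 11 2)(3 7 6)|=21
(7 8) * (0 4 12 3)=(0 4 12 3)(7 8)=[4, 1, 2, 0, 12, 5, 6, 8, 7, 9, 10, 11, 3]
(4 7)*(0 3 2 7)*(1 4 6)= (0 3 2 7 6 1 4)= [3, 4, 7, 2, 0, 5, 1, 6]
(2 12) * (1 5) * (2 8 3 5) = (1 2 12 8 3 5) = [0, 2, 12, 5, 4, 1, 6, 7, 3, 9, 10, 11, 8]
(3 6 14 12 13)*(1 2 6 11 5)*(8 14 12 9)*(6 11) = (1 2 11 5)(3 6 12 13)(8 14 9) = [0, 2, 11, 6, 4, 1, 12, 7, 14, 8, 10, 5, 13, 3, 9]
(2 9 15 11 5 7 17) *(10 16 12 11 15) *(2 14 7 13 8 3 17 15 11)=(2 9 10 16 12)(3 17 14 7 15 11 5 13 8)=[0, 1, 9, 17, 4, 13, 6, 15, 3, 10, 16, 5, 2, 8, 7, 11, 12, 14]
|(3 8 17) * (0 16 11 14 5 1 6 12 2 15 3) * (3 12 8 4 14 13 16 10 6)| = 15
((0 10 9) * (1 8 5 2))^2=(0 9 10)(1 5)(2 8)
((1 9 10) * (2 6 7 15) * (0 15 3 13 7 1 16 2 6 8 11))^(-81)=((0 15 6 1 9 10 16 2 8 11)(3 13 7))^(-81)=(0 11 8 2 16 10 9 1 6 15)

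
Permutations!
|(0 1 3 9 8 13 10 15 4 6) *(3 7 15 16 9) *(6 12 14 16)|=13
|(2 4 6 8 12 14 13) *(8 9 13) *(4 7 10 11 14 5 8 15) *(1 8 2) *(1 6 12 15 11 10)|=|(1 8 15 4 12 5 2 7)(6 9 13)(11 14)|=24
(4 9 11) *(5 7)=(4 9 11)(5 7)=[0, 1, 2, 3, 9, 7, 6, 5, 8, 11, 10, 4]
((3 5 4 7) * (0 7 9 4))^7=(0 5 3 7)(4 9)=((0 7 3 5)(4 9))^7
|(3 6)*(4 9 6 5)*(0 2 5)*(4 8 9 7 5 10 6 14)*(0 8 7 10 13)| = 42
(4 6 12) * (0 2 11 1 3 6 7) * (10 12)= (0 2 11 1 3 6 10 12 4 7)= [2, 3, 11, 6, 7, 5, 10, 0, 8, 9, 12, 1, 4]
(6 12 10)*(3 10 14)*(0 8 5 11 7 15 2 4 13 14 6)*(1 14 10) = (0 8 5 11 7 15 2 4 13 10)(1 14 3)(6 12) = [8, 14, 4, 1, 13, 11, 12, 15, 5, 9, 0, 7, 6, 10, 3, 2]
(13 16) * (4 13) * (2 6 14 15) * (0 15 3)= (0 15 2 6 14 3)(4 13 16)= [15, 1, 6, 0, 13, 5, 14, 7, 8, 9, 10, 11, 12, 16, 3, 2, 4]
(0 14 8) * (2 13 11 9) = (0 14 8)(2 13 11 9) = [14, 1, 13, 3, 4, 5, 6, 7, 0, 2, 10, 9, 12, 11, 8]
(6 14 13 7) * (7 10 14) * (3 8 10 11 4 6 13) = (3 8 10 14)(4 6 7 13 11) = [0, 1, 2, 8, 6, 5, 7, 13, 10, 9, 14, 4, 12, 11, 3]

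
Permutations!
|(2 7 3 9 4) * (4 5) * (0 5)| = 7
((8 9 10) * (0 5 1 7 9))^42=((0 5 1 7 9 10 8))^42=(10)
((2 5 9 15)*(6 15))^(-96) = ((2 5 9 6 15))^(-96) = (2 15 6 9 5)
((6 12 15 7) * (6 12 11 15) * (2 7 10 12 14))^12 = (6 15 12 11 10)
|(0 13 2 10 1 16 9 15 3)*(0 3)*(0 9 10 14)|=|(0 13 2 14)(1 16 10)(9 15)|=12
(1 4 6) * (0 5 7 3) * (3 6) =(0 5 7 6 1 4 3) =[5, 4, 2, 0, 3, 7, 1, 6]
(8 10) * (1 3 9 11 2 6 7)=(1 3 9 11 2 6 7)(8 10)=[0, 3, 6, 9, 4, 5, 7, 1, 10, 11, 8, 2]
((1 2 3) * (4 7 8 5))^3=(4 5 8 7)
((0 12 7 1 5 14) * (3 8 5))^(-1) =((0 12 7 1 3 8 5 14))^(-1) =(0 14 5 8 3 1 7 12)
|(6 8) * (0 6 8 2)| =|(8)(0 6 2)| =3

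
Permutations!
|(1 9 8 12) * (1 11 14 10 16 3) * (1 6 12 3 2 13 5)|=13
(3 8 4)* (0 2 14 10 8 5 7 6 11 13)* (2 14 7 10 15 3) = (0 14 15 3 5 10 8 4 2 7 6 11 13) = [14, 1, 7, 5, 2, 10, 11, 6, 4, 9, 8, 13, 12, 0, 15, 3]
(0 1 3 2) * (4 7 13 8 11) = (0 1 3 2)(4 7 13 8 11) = [1, 3, 0, 2, 7, 5, 6, 13, 11, 9, 10, 4, 12, 8]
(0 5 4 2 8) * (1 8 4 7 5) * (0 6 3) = [1, 8, 4, 0, 2, 7, 3, 5, 6] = (0 1 8 6 3)(2 4)(5 7)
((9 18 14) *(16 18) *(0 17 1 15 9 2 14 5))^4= (0 9)(1 18)(5 15)(16 17)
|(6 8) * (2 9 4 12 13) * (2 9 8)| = 12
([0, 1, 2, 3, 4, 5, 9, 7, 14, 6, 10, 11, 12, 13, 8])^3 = (6 9)(8 14)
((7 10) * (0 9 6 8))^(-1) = (0 8 6 9)(7 10)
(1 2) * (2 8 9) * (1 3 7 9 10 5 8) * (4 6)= (2 3 7 9)(4 6)(5 8 10)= [0, 1, 3, 7, 6, 8, 4, 9, 10, 2, 5]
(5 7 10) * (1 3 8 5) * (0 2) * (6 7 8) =[2, 3, 0, 6, 4, 8, 7, 10, 5, 9, 1] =(0 2)(1 3 6 7 10)(5 8)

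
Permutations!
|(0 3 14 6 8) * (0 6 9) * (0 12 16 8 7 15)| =10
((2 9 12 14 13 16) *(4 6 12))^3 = (2 6 13 9 12 16 4 14)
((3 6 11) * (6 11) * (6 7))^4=((3 11)(6 7))^4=(11)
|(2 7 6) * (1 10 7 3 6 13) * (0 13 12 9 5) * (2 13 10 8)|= |(0 10 7 12 9 5)(1 8 2 3 6 13)|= 6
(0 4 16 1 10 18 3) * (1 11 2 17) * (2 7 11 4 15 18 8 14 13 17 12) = (0 15 18 3)(1 10 8 14 13 17)(2 12)(4 16)(7 11) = [15, 10, 12, 0, 16, 5, 6, 11, 14, 9, 8, 7, 2, 17, 13, 18, 4, 1, 3]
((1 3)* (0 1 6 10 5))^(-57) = ((0 1 3 6 10 5))^(-57) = (0 6)(1 10)(3 5)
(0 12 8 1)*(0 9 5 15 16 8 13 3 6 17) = (0 12 13 3 6 17)(1 9 5 15 16 8) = [12, 9, 2, 6, 4, 15, 17, 7, 1, 5, 10, 11, 13, 3, 14, 16, 8, 0]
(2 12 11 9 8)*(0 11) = (0 11 9 8 2 12) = [11, 1, 12, 3, 4, 5, 6, 7, 2, 8, 10, 9, 0]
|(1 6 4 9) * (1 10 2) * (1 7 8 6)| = 7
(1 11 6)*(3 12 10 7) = (1 11 6)(3 12 10 7) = [0, 11, 2, 12, 4, 5, 1, 3, 8, 9, 7, 6, 10]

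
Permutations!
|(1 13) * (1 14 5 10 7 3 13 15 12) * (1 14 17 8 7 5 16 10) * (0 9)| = 70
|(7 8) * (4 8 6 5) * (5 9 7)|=3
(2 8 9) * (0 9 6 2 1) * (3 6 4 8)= (0 9 1)(2 3 6)(4 8)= [9, 0, 3, 6, 8, 5, 2, 7, 4, 1]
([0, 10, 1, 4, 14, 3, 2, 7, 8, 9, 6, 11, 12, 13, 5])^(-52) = [0, 1, 2, 3, 4, 5, 6, 7, 8, 9, 10, 11, 12, 13, 14]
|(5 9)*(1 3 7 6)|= 4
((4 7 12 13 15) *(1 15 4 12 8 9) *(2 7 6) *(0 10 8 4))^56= ((0 10 8 9 1 15 12 13)(2 7 4 6))^56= (15)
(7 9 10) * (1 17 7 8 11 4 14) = (1 17 7 9 10 8 11 4 14) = [0, 17, 2, 3, 14, 5, 6, 9, 11, 10, 8, 4, 12, 13, 1, 15, 16, 7]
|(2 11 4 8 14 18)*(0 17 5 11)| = |(0 17 5 11 4 8 14 18 2)| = 9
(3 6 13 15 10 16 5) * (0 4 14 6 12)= (0 4 14 6 13 15 10 16 5 3 12)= [4, 1, 2, 12, 14, 3, 13, 7, 8, 9, 16, 11, 0, 15, 6, 10, 5]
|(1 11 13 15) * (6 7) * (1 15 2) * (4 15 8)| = 12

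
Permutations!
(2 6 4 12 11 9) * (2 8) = [0, 1, 6, 3, 12, 5, 4, 7, 2, 8, 10, 9, 11] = (2 6 4 12 11 9 8)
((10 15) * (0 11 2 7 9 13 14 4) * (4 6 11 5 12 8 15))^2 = (0 12 15 4 5 8 10)(2 9 14 11 7 13 6)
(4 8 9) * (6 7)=(4 8 9)(6 7)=[0, 1, 2, 3, 8, 5, 7, 6, 9, 4]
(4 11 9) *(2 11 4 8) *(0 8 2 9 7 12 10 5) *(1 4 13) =(0 8 9 2 11 7 12 10 5)(1 4 13) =[8, 4, 11, 3, 13, 0, 6, 12, 9, 2, 5, 7, 10, 1]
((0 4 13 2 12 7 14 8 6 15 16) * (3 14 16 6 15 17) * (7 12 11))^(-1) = (0 16 7 11 2 13 4)(3 17 6 15 8 14)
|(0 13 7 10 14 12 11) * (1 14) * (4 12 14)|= |(14)(0 13 7 10 1 4 12 11)|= 8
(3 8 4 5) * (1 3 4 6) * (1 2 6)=(1 3 8)(2 6)(4 5)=[0, 3, 6, 8, 5, 4, 2, 7, 1]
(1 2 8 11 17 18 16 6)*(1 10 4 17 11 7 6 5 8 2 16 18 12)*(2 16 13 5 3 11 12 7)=[0, 13, 16, 11, 17, 8, 10, 6, 2, 9, 4, 12, 1, 5, 14, 15, 3, 7, 18]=(18)(1 13 5 8 2 16 3 11 12)(4 17 7 6 10)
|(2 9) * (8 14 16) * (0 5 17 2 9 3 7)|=|(0 5 17 2 3 7)(8 14 16)|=6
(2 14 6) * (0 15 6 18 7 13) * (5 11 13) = (0 15 6 2 14 18 7 5 11 13) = [15, 1, 14, 3, 4, 11, 2, 5, 8, 9, 10, 13, 12, 0, 18, 6, 16, 17, 7]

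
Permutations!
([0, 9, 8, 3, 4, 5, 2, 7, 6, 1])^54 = (9)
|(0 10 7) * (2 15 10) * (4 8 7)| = |(0 2 15 10 4 8 7)| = 7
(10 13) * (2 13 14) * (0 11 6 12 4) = [11, 1, 13, 3, 0, 5, 12, 7, 8, 9, 14, 6, 4, 10, 2] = (0 11 6 12 4)(2 13 10 14)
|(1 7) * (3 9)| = 2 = |(1 7)(3 9)|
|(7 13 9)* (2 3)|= |(2 3)(7 13 9)|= 6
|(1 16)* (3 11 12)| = |(1 16)(3 11 12)| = 6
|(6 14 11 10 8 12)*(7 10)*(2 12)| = |(2 12 6 14 11 7 10 8)| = 8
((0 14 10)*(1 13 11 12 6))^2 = ((0 14 10)(1 13 11 12 6))^2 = (0 10 14)(1 11 6 13 12)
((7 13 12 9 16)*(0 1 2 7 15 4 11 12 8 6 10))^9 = ((0 1 2 7 13 8 6 10)(4 11 12 9 16 15))^9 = (0 1 2 7 13 8 6 10)(4 9)(11 16)(12 15)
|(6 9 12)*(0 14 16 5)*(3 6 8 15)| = |(0 14 16 5)(3 6 9 12 8 15)| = 12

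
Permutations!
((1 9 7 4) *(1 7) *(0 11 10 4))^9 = (0 7 4 10 11)(1 9)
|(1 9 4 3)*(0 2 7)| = 12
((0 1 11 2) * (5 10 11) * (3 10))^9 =(0 5 10 2 1 3 11)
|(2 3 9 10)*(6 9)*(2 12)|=|(2 3 6 9 10 12)|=6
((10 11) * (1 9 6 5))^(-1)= (1 5 6 9)(10 11)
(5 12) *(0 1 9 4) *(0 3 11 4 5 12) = (12)(0 1 9 5)(3 11 4) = [1, 9, 2, 11, 3, 0, 6, 7, 8, 5, 10, 4, 12]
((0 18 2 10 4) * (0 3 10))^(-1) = ((0 18 2)(3 10 4))^(-1) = (0 2 18)(3 4 10)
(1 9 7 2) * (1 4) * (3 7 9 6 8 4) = (9)(1 6 8 4)(2 3 7) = [0, 6, 3, 7, 1, 5, 8, 2, 4, 9]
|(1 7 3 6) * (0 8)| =4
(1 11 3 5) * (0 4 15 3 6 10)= (0 4 15 3 5 1 11 6 10)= [4, 11, 2, 5, 15, 1, 10, 7, 8, 9, 0, 6, 12, 13, 14, 3]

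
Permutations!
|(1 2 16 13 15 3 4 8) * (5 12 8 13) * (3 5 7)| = |(1 2 16 7 3 4 13 15 5 12 8)| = 11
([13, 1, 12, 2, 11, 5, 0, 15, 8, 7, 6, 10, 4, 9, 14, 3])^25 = (0 13 9 7 15 3 2 12 4 11 10 6)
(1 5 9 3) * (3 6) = (1 5 9 6 3) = [0, 5, 2, 1, 4, 9, 3, 7, 8, 6]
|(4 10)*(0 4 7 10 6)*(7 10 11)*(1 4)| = |(0 1 4 6)(7 11)| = 4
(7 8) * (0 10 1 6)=(0 10 1 6)(7 8)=[10, 6, 2, 3, 4, 5, 0, 8, 7, 9, 1]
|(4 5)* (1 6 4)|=4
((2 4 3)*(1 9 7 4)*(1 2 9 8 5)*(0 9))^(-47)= (0 4 9 3 7)(1 8 5)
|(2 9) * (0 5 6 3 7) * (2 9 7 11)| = 7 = |(0 5 6 3 11 2 7)|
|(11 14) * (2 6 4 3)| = |(2 6 4 3)(11 14)| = 4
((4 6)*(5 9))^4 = (9)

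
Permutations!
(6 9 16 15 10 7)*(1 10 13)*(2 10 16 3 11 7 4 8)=(1 16 15 13)(2 10 4 8)(3 11 7 6 9)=[0, 16, 10, 11, 8, 5, 9, 6, 2, 3, 4, 7, 12, 1, 14, 13, 15]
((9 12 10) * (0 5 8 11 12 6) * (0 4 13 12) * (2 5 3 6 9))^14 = (0 4 10 8 3 13 2 11 6 12 5) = ((0 3 6 4 13 12 10 2 5 8 11))^14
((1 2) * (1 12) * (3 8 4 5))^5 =(1 12 2)(3 8 4 5)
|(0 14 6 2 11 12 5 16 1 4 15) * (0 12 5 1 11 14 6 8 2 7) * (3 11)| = 12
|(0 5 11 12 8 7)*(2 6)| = 6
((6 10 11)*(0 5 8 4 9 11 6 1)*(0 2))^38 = ((0 5 8 4 9 11 1 2)(6 10))^38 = (0 1 9 8)(2 11 4 5)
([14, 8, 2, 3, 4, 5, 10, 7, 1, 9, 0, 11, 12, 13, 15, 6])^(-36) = [10, 1, 2, 3, 4, 5, 15, 7, 8, 9, 6, 11, 12, 13, 0, 14]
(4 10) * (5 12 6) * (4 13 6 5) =(4 10 13 6)(5 12) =[0, 1, 2, 3, 10, 12, 4, 7, 8, 9, 13, 11, 5, 6]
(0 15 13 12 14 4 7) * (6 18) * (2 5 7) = (0 15 13 12 14 4 2 5 7)(6 18) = [15, 1, 5, 3, 2, 7, 18, 0, 8, 9, 10, 11, 14, 12, 4, 13, 16, 17, 6]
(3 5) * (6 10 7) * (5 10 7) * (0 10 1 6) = (0 10 5 3 1 6 7) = [10, 6, 2, 1, 4, 3, 7, 0, 8, 9, 5]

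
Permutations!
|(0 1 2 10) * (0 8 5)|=6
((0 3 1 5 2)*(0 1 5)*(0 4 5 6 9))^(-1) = ((0 3 6 9)(1 4 5 2))^(-1) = (0 9 6 3)(1 2 5 4)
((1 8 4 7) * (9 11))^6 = (11)(1 4)(7 8)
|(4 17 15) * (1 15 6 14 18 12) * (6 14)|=|(1 15 4 17 14 18 12)|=7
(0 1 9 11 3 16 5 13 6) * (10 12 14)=(0 1 9 11 3 16 5 13 6)(10 12 14)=[1, 9, 2, 16, 4, 13, 0, 7, 8, 11, 12, 3, 14, 6, 10, 15, 5]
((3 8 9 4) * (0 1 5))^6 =((0 1 5)(3 8 9 4))^6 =(3 9)(4 8)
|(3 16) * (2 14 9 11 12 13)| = 6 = |(2 14 9 11 12 13)(3 16)|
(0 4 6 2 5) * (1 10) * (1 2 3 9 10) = (0 4 6 3 9 10 2 5) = [4, 1, 5, 9, 6, 0, 3, 7, 8, 10, 2]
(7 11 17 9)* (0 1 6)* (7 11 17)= [1, 6, 2, 3, 4, 5, 0, 17, 8, 11, 10, 7, 12, 13, 14, 15, 16, 9]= (0 1 6)(7 17 9 11)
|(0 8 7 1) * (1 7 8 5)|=|(8)(0 5 1)|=3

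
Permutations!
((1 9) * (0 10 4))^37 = ((0 10 4)(1 9))^37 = (0 10 4)(1 9)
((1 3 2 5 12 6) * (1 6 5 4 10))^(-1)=((1 3 2 4 10)(5 12))^(-1)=(1 10 4 2 3)(5 12)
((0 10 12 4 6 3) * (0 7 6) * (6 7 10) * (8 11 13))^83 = (0 4 12 10 3 6)(8 13 11)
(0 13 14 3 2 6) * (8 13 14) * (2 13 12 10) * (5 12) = (0 14 3 13 8 5 12 10 2 6) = [14, 1, 6, 13, 4, 12, 0, 7, 5, 9, 2, 11, 10, 8, 3]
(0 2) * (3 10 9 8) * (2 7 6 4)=(0 7 6 4 2)(3 10 9 8)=[7, 1, 0, 10, 2, 5, 4, 6, 3, 8, 9]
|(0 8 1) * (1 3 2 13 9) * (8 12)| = |(0 12 8 3 2 13 9 1)| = 8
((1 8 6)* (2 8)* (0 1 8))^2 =(8)(0 2 1)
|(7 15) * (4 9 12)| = |(4 9 12)(7 15)| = 6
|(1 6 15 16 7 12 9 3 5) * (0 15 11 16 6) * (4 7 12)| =10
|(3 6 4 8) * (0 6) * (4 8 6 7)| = 6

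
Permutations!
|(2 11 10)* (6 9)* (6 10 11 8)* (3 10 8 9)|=6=|(11)(2 9 8 6 3 10)|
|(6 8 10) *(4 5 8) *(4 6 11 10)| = |(4 5 8)(10 11)| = 6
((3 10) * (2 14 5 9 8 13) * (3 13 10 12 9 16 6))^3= ((2 14 5 16 6 3 12 9 8 10 13))^3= (2 16 12 10 14 6 9 13 5 3 8)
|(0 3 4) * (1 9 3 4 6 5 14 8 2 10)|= |(0 4)(1 9 3 6 5 14 8 2 10)|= 18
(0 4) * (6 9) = (0 4)(6 9) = [4, 1, 2, 3, 0, 5, 9, 7, 8, 6]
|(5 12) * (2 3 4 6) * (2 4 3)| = 2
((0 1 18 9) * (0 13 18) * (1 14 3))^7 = ((0 14 3 1)(9 13 18))^7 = (0 1 3 14)(9 13 18)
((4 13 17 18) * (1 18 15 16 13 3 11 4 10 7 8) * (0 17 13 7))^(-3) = (0 1 16)(7 17 18)(8 15 10)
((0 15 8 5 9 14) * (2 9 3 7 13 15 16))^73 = ((0 16 2 9 14)(3 7 13 15 8 5))^73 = (0 9 16 14 2)(3 7 13 15 8 5)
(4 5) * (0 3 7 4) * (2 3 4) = (0 4 5)(2 3 7) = [4, 1, 3, 7, 5, 0, 6, 2]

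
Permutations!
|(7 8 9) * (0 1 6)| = |(0 1 6)(7 8 9)| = 3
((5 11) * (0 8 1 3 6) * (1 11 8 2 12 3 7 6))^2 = (0 12 1 6 2 3 7)(5 11 8)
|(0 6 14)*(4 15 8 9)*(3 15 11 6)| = |(0 3 15 8 9 4 11 6 14)| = 9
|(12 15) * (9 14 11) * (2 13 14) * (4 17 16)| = 30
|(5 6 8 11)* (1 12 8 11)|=3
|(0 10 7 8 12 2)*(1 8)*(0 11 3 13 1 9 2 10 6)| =|(0 6)(1 8 12 10 7 9 2 11 3 13)| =10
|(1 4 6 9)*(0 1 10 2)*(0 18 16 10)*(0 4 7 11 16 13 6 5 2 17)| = 7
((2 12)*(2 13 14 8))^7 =(2 13 8 12 14)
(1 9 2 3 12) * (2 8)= [0, 9, 3, 12, 4, 5, 6, 7, 2, 8, 10, 11, 1]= (1 9 8 2 3 12)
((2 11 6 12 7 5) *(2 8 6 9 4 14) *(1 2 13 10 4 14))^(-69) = ((1 2 11 9 14 13 10 4)(5 8 6 12 7))^(-69) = (1 9 10 2 14 4 11 13)(5 8 6 12 7)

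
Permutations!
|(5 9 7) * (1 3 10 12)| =|(1 3 10 12)(5 9 7)| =12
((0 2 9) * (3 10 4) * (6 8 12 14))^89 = (0 9 2)(3 4 10)(6 8 12 14) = ((0 2 9)(3 10 4)(6 8 12 14))^89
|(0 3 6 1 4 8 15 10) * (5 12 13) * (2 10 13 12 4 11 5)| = |(0 3 6 1 11 5 4 8 15 13 2 10)| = 12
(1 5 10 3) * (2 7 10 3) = (1 5 3)(2 7 10) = [0, 5, 7, 1, 4, 3, 6, 10, 8, 9, 2]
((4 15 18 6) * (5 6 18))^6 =(18)(4 5)(6 15)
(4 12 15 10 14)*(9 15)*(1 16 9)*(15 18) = (1 16 9 18 15 10 14 4 12) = [0, 16, 2, 3, 12, 5, 6, 7, 8, 18, 14, 11, 1, 13, 4, 10, 9, 17, 15]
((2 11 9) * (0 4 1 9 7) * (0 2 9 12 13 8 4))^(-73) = ((1 12 13 8 4)(2 11 7))^(-73) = (1 13 4 12 8)(2 7 11)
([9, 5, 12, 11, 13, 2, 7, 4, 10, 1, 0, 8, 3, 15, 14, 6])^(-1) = (0 10 8 11 3 12 2 5 1 9)(4 7 6 15 13)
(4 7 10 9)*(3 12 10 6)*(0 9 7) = (0 9 4)(3 12 10 7 6) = [9, 1, 2, 12, 0, 5, 3, 6, 8, 4, 7, 11, 10]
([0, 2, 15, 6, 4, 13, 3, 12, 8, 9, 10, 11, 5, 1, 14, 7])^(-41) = (1 2 15 7 12 5 13)(3 6)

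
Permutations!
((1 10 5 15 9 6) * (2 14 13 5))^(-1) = ((1 10 2 14 13 5 15 9 6))^(-1) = (1 6 9 15 5 13 14 2 10)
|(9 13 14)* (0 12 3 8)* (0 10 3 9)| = 15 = |(0 12 9 13 14)(3 8 10)|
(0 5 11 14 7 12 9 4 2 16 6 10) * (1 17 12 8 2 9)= (0 5 11 14 7 8 2 16 6 10)(1 17 12)(4 9)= [5, 17, 16, 3, 9, 11, 10, 8, 2, 4, 0, 14, 1, 13, 7, 15, 6, 12]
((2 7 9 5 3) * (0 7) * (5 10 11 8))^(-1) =(0 2 3 5 8 11 10 9 7)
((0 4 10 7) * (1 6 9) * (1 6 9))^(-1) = ((0 4 10 7)(1 9 6))^(-1) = (0 7 10 4)(1 6 9)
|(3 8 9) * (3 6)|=4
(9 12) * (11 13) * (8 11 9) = (8 11 13 9 12) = [0, 1, 2, 3, 4, 5, 6, 7, 11, 12, 10, 13, 8, 9]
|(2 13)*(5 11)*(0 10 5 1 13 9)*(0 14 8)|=|(0 10 5 11 1 13 2 9 14 8)|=10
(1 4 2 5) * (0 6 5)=[6, 4, 0, 3, 2, 1, 5]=(0 6 5 1 4 2)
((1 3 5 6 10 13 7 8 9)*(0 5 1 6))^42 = ((0 5)(1 3)(6 10 13 7 8 9))^42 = (13)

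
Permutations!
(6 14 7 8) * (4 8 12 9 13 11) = (4 8 6 14 7 12 9 13 11) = [0, 1, 2, 3, 8, 5, 14, 12, 6, 13, 10, 4, 9, 11, 7]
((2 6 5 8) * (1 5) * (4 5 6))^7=(1 6)(2 8 5 4)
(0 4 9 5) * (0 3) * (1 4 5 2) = (0 5 3)(1 4 9 2) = [5, 4, 1, 0, 9, 3, 6, 7, 8, 2]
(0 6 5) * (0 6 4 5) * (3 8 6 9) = (0 4 5 9 3 8 6) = [4, 1, 2, 8, 5, 9, 0, 7, 6, 3]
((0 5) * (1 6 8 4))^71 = ((0 5)(1 6 8 4))^71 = (0 5)(1 4 8 6)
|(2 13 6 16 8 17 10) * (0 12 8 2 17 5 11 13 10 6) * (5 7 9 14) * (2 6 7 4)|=|(0 12 8 4 2 10 17 7 9 14 5 11 13)(6 16)|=26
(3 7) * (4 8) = [0, 1, 2, 7, 8, 5, 6, 3, 4] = (3 7)(4 8)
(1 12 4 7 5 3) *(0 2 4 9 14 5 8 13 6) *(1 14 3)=(0 2 4 7 8 13 6)(1 12 9 3 14 5)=[2, 12, 4, 14, 7, 1, 0, 8, 13, 3, 10, 11, 9, 6, 5]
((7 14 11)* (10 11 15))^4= (7 11 10 15 14)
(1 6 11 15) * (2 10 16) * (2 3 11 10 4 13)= (1 6 10 16 3 11 15)(2 4 13)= [0, 6, 4, 11, 13, 5, 10, 7, 8, 9, 16, 15, 12, 2, 14, 1, 3]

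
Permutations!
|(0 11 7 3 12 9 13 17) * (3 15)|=9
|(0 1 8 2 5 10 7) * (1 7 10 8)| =6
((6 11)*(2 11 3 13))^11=((2 11 6 3 13))^11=(2 11 6 3 13)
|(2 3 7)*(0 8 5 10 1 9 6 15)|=24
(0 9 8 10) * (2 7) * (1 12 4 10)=(0 9 8 1 12 4 10)(2 7)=[9, 12, 7, 3, 10, 5, 6, 2, 1, 8, 0, 11, 4]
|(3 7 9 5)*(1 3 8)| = |(1 3 7 9 5 8)| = 6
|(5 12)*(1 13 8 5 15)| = 6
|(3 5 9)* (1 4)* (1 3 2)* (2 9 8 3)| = 3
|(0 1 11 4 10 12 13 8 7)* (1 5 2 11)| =10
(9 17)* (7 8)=(7 8)(9 17)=[0, 1, 2, 3, 4, 5, 6, 8, 7, 17, 10, 11, 12, 13, 14, 15, 16, 9]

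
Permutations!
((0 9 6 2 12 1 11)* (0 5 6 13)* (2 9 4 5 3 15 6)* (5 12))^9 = (0 13 9 6 15 3 11 1 12 4)(2 5)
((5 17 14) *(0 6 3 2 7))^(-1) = (0 7 2 3 6)(5 14 17)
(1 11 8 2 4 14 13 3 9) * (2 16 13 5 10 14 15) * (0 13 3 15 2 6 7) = (0 13 15 6 7)(1 11 8 16 3 9)(2 4)(5 10 14) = [13, 11, 4, 9, 2, 10, 7, 0, 16, 1, 14, 8, 12, 15, 5, 6, 3]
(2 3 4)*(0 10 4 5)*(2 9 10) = (0 2 3 5)(4 9 10) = [2, 1, 3, 5, 9, 0, 6, 7, 8, 10, 4]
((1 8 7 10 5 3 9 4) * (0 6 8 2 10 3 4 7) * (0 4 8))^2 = (1 10 8)(2 5 4)(3 7 9)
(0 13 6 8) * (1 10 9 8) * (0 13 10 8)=(0 10 9)(1 8 13 6)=[10, 8, 2, 3, 4, 5, 1, 7, 13, 0, 9, 11, 12, 6]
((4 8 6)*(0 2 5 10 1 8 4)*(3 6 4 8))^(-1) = ((0 2 5 10 1 3 6)(4 8))^(-1) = (0 6 3 1 10 5 2)(4 8)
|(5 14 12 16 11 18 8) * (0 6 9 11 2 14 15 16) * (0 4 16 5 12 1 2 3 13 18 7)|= 210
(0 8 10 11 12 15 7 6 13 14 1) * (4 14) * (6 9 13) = [8, 0, 2, 3, 14, 5, 6, 9, 10, 13, 11, 12, 15, 4, 1, 7] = (0 8 10 11 12 15 7 9 13 4 14 1)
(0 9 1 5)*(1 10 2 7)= (0 9 10 2 7 1 5)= [9, 5, 7, 3, 4, 0, 6, 1, 8, 10, 2]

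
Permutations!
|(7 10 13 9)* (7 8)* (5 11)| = 10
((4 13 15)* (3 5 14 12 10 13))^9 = ((3 5 14 12 10 13 15 4))^9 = (3 5 14 12 10 13 15 4)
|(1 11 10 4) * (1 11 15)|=6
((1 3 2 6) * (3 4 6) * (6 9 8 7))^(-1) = (1 6 7 8 9 4)(2 3) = ((1 4 9 8 7 6)(2 3))^(-1)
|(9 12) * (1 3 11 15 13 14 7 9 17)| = |(1 3 11 15 13 14 7 9 12 17)| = 10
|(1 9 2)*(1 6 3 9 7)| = 4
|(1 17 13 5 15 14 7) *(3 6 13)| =9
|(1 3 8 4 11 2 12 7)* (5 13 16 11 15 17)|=13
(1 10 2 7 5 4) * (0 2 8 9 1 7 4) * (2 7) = [7, 10, 4, 3, 2, 0, 6, 5, 9, 1, 8] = (0 7 5)(1 10 8 9)(2 4)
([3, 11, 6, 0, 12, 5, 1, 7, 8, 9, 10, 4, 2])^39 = [3, 12, 11, 0, 6, 5, 4, 7, 8, 9, 10, 2, 1]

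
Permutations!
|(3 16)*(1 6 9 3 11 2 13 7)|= |(1 6 9 3 16 11 2 13 7)|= 9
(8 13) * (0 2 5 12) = (0 2 5 12)(8 13) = [2, 1, 5, 3, 4, 12, 6, 7, 13, 9, 10, 11, 0, 8]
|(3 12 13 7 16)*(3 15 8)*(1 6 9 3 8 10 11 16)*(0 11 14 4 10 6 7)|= 18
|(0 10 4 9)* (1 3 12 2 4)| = |(0 10 1 3 12 2 4 9)| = 8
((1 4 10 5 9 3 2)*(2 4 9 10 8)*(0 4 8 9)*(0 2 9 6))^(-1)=((0 4 6)(1 2)(3 8 9)(5 10))^(-1)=(0 6 4)(1 2)(3 9 8)(5 10)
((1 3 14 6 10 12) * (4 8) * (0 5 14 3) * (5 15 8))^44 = ((0 15 8 4 5 14 6 10 12 1))^44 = (0 5 12 8 6)(1 4 10 15 14)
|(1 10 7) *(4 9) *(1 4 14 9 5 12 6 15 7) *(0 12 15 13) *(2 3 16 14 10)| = |(0 12 6 13)(1 2 3 16 14 9 10)(4 5 15 7)| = 28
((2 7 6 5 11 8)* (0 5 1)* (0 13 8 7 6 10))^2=(0 11 10 5 7)(1 8 6 13 2)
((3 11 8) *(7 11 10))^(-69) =((3 10 7 11 8))^(-69) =(3 10 7 11 8)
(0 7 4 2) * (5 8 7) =(0 5 8 7 4 2) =[5, 1, 0, 3, 2, 8, 6, 4, 7]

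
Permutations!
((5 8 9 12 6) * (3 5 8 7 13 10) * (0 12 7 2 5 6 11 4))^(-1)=((0 12 11 4)(2 5)(3 6 8 9 7 13 10))^(-1)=(0 4 11 12)(2 5)(3 10 13 7 9 8 6)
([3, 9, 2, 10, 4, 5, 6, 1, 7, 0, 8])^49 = (10)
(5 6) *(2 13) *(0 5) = (0 5 6)(2 13) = [5, 1, 13, 3, 4, 6, 0, 7, 8, 9, 10, 11, 12, 2]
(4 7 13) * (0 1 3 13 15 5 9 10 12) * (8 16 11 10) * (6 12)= (0 1 3 13 4 7 15 5 9 8 16 11 10 6 12)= [1, 3, 2, 13, 7, 9, 12, 15, 16, 8, 6, 10, 0, 4, 14, 5, 11]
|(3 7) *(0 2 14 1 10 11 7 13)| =|(0 2 14 1 10 11 7 3 13)| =9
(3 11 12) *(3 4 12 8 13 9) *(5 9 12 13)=(3 11 8 5 9)(4 13 12)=[0, 1, 2, 11, 13, 9, 6, 7, 5, 3, 10, 8, 4, 12]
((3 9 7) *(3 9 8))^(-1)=(3 8)(7 9)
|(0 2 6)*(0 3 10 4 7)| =|(0 2 6 3 10 4 7)| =7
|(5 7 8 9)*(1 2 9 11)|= 7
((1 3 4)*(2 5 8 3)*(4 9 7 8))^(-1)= (1 4 5 2)(3 8 7 9)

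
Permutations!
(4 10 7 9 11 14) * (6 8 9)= (4 10 7 6 8 9 11 14)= [0, 1, 2, 3, 10, 5, 8, 6, 9, 11, 7, 14, 12, 13, 4]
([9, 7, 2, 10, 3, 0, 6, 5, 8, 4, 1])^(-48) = [0, 1, 2, 3, 4, 5, 6, 7, 8, 9, 10]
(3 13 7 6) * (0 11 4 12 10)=[11, 1, 2, 13, 12, 5, 3, 6, 8, 9, 0, 4, 10, 7]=(0 11 4 12 10)(3 13 7 6)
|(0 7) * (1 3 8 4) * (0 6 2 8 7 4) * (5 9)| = 8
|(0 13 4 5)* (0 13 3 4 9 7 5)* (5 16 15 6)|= 21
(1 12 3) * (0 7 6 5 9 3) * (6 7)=(0 6 5 9 3 1 12)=[6, 12, 2, 1, 4, 9, 5, 7, 8, 3, 10, 11, 0]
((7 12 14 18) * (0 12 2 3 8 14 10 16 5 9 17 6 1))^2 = (0 10 5 17 1 12 16 9 6)(2 8 18)(3 14 7)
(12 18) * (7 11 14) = [0, 1, 2, 3, 4, 5, 6, 11, 8, 9, 10, 14, 18, 13, 7, 15, 16, 17, 12] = (7 11 14)(12 18)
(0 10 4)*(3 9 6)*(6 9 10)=[6, 1, 2, 10, 0, 5, 3, 7, 8, 9, 4]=(0 6 3 10 4)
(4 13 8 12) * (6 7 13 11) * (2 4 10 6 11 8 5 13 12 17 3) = [0, 1, 4, 2, 8, 13, 7, 12, 17, 9, 6, 11, 10, 5, 14, 15, 16, 3] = (2 4 8 17 3)(5 13)(6 7 12 10)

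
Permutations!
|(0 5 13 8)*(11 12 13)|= 6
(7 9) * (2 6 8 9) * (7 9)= (9)(2 6 8 7)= [0, 1, 6, 3, 4, 5, 8, 2, 7, 9]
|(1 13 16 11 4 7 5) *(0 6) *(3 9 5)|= 18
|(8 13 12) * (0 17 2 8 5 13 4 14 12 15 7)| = 11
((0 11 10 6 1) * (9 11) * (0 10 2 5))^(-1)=((0 9 11 2 5)(1 10 6))^(-1)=(0 5 2 11 9)(1 6 10)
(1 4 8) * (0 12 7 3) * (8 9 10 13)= (0 12 7 3)(1 4 9 10 13 8)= [12, 4, 2, 0, 9, 5, 6, 3, 1, 10, 13, 11, 7, 8]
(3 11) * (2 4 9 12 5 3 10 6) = (2 4 9 12 5 3 11 10 6) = [0, 1, 4, 11, 9, 3, 2, 7, 8, 12, 6, 10, 5]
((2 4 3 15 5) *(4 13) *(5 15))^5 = (15)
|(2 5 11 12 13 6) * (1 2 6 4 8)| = |(1 2 5 11 12 13 4 8)| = 8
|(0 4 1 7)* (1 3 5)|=6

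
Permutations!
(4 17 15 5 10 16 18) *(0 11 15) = [11, 1, 2, 3, 17, 10, 6, 7, 8, 9, 16, 15, 12, 13, 14, 5, 18, 0, 4] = (0 11 15 5 10 16 18 4 17)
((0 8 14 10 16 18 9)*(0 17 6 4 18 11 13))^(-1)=(0 13 11 16 10 14 8)(4 6 17 9 18)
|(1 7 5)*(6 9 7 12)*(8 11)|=6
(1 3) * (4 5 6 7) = (1 3)(4 5 6 7) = [0, 3, 2, 1, 5, 6, 7, 4]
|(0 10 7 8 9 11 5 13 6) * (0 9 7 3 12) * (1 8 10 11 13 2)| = 30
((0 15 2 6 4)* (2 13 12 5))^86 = ((0 15 13 12 5 2 6 4))^86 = (0 6 5 13)(2 12 15 4)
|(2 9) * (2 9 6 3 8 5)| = 5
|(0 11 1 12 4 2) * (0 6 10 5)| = 9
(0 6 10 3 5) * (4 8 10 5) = (0 6 5)(3 4 8 10) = [6, 1, 2, 4, 8, 0, 5, 7, 10, 9, 3]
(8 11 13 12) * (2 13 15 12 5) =(2 13 5)(8 11 15 12) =[0, 1, 13, 3, 4, 2, 6, 7, 11, 9, 10, 15, 8, 5, 14, 12]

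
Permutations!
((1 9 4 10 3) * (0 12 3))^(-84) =(12)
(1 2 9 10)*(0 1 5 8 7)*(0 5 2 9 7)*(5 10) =(0 1 9 5 8)(2 7 10) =[1, 9, 7, 3, 4, 8, 6, 10, 0, 5, 2]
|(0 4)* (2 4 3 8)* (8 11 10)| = 7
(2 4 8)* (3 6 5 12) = (2 4 8)(3 6 5 12) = [0, 1, 4, 6, 8, 12, 5, 7, 2, 9, 10, 11, 3]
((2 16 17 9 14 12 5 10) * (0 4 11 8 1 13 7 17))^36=((0 4 11 8 1 13 7 17 9 14 12 5 10 2 16))^36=(0 7 10 8 14)(1 12 4 17 2)(5 11 9 16 13)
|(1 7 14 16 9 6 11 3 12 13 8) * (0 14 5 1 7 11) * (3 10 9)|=14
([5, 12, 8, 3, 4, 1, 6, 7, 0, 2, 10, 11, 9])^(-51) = (0 2 12 5 8 9 1)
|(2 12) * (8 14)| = |(2 12)(8 14)| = 2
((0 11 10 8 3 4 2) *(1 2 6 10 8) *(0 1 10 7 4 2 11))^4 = (1 2 3 8 11)(4 6 7)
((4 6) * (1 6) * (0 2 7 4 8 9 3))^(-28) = (0 3 9 8 6 1 4 7 2)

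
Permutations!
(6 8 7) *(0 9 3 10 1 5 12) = [9, 5, 2, 10, 4, 12, 8, 6, 7, 3, 1, 11, 0] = (0 9 3 10 1 5 12)(6 8 7)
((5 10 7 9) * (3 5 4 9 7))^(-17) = ((3 5 10)(4 9))^(-17) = (3 5 10)(4 9)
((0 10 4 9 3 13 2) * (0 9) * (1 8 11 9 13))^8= (13)(0 4 10)(1 9 8 3 11)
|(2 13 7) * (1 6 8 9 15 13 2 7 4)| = 7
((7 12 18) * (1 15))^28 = (7 12 18)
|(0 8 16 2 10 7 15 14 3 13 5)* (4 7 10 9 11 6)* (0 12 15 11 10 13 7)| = |(0 8 16 2 9 10 13 5 12 15 14 3 7 11 6 4)| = 16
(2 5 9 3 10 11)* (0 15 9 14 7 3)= (0 15 9)(2 5 14 7 3 10 11)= [15, 1, 5, 10, 4, 14, 6, 3, 8, 0, 11, 2, 12, 13, 7, 9]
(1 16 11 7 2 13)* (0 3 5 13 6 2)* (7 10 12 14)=(0 3 5 13 1 16 11 10 12 14 7)(2 6)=[3, 16, 6, 5, 4, 13, 2, 0, 8, 9, 12, 10, 14, 1, 7, 15, 11]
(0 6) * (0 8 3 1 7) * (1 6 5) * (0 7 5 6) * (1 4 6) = [1, 5, 2, 0, 6, 4, 8, 7, 3] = (0 1 5 4 6 8 3)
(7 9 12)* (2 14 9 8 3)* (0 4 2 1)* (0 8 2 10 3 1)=(0 4 10 3)(1 8)(2 14 9 12 7)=[4, 8, 14, 0, 10, 5, 6, 2, 1, 12, 3, 11, 7, 13, 9]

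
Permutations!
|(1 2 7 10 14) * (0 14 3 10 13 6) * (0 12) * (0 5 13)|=20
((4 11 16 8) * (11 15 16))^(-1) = (4 8 16 15)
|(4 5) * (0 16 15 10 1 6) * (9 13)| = |(0 16 15 10 1 6)(4 5)(9 13)| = 6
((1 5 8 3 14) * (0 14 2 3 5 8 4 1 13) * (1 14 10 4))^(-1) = ((0 10 4 14 13)(1 8 5)(2 3))^(-1) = (0 13 14 4 10)(1 5 8)(2 3)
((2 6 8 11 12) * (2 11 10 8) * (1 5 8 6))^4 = ((1 5 8 10 6 2)(11 12))^4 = (12)(1 6 8)(2 10 5)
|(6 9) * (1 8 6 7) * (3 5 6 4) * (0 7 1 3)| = 9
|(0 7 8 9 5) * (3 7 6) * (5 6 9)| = |(0 9 6 3 7 8 5)| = 7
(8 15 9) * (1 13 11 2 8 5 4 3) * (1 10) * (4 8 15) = [0, 13, 15, 10, 3, 8, 6, 7, 4, 5, 1, 2, 12, 11, 14, 9] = (1 13 11 2 15 9 5 8 4 3 10)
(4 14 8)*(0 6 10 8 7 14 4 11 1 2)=(0 6 10 8 11 1 2)(7 14)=[6, 2, 0, 3, 4, 5, 10, 14, 11, 9, 8, 1, 12, 13, 7]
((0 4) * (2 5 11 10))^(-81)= ((0 4)(2 5 11 10))^(-81)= (0 4)(2 10 11 5)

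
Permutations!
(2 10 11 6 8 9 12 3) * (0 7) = (0 7)(2 10 11 6 8 9 12 3) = [7, 1, 10, 2, 4, 5, 8, 0, 9, 12, 11, 6, 3]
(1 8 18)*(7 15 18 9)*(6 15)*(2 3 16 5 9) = (1 8 2 3 16 5 9 7 6 15 18) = [0, 8, 3, 16, 4, 9, 15, 6, 2, 7, 10, 11, 12, 13, 14, 18, 5, 17, 1]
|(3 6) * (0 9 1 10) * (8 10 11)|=6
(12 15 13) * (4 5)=(4 5)(12 15 13)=[0, 1, 2, 3, 5, 4, 6, 7, 8, 9, 10, 11, 15, 12, 14, 13]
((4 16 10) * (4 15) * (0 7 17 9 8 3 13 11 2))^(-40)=(0 3 7 13 17 11 9 2 8)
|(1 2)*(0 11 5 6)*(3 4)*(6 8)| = 10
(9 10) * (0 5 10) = (0 5 10 9) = [5, 1, 2, 3, 4, 10, 6, 7, 8, 0, 9]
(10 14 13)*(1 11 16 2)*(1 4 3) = (1 11 16 2 4 3)(10 14 13) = [0, 11, 4, 1, 3, 5, 6, 7, 8, 9, 14, 16, 12, 10, 13, 15, 2]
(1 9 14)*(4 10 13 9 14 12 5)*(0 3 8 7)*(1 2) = (0 3 8 7)(1 14 2)(4 10 13 9 12 5) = [3, 14, 1, 8, 10, 4, 6, 0, 7, 12, 13, 11, 5, 9, 2]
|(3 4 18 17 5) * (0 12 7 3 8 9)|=|(0 12 7 3 4 18 17 5 8 9)|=10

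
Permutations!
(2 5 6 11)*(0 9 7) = [9, 1, 5, 3, 4, 6, 11, 0, 8, 7, 10, 2] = (0 9 7)(2 5 6 11)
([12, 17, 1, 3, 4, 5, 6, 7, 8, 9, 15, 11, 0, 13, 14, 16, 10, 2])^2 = [0, 2, 17, 3, 4, 5, 6, 7, 8, 9, 16, 11, 12, 13, 14, 10, 15, 1]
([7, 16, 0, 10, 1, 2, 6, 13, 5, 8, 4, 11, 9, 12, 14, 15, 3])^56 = (1 16 3 10 4)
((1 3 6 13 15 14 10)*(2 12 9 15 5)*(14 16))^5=(1 2 14 13 15 3 12 10 5 16 6 9)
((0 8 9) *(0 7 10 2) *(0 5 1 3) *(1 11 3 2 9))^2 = (0 1 5 3 8 2 11)(7 9 10) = ((0 8 1 2 5 11 3)(7 10 9))^2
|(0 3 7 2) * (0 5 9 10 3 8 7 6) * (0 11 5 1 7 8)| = 6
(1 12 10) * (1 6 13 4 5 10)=(1 12)(4 5 10 6 13)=[0, 12, 2, 3, 5, 10, 13, 7, 8, 9, 6, 11, 1, 4]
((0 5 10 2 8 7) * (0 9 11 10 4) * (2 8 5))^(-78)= ((0 2 5 4)(7 9 11 10 8))^(-78)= (0 5)(2 4)(7 11 8 9 10)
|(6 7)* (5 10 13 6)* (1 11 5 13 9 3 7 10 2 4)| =30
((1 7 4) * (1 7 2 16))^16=((1 2 16)(4 7))^16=(1 2 16)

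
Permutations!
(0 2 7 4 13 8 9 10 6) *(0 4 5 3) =(0 2 7 5 3)(4 13 8 9 10 6) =[2, 1, 7, 0, 13, 3, 4, 5, 9, 10, 6, 11, 12, 8]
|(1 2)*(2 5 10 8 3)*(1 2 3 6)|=|(1 5 10 8 6)|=5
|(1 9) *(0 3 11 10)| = 4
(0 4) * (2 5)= (0 4)(2 5)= [4, 1, 5, 3, 0, 2]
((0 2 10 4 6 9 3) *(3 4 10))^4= ((10)(0 2 3)(4 6 9))^4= (10)(0 2 3)(4 6 9)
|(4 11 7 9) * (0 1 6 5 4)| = |(0 1 6 5 4 11 7 9)| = 8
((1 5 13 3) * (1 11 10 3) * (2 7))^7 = ((1 5 13)(2 7)(3 11 10))^7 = (1 5 13)(2 7)(3 11 10)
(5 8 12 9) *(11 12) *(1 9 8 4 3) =(1 9 5 4 3)(8 11 12) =[0, 9, 2, 1, 3, 4, 6, 7, 11, 5, 10, 12, 8]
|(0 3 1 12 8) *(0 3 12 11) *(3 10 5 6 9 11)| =8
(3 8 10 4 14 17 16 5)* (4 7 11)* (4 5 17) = (3 8 10 7 11 5)(4 14)(16 17) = [0, 1, 2, 8, 14, 3, 6, 11, 10, 9, 7, 5, 12, 13, 4, 15, 17, 16]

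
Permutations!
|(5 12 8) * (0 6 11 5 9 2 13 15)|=10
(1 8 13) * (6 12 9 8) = (1 6 12 9 8 13) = [0, 6, 2, 3, 4, 5, 12, 7, 13, 8, 10, 11, 9, 1]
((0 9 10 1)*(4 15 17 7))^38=((0 9 10 1)(4 15 17 7))^38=(0 10)(1 9)(4 17)(7 15)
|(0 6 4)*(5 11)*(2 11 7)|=|(0 6 4)(2 11 5 7)|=12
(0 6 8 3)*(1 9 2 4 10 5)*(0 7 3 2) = [6, 9, 4, 7, 10, 1, 8, 3, 2, 0, 5] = (0 6 8 2 4 10 5 1 9)(3 7)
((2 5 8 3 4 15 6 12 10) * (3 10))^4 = ((2 5 8 10)(3 4 15 6 12))^4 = (3 12 6 15 4)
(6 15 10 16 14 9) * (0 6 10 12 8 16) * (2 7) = (0 6 15 12 8 16 14 9 10)(2 7) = [6, 1, 7, 3, 4, 5, 15, 2, 16, 10, 0, 11, 8, 13, 9, 12, 14]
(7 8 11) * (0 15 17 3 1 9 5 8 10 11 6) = (0 15 17 3 1 9 5 8 6)(7 10 11) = [15, 9, 2, 1, 4, 8, 0, 10, 6, 5, 11, 7, 12, 13, 14, 17, 16, 3]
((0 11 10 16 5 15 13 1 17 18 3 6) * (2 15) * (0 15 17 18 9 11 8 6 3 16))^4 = (0 13 5 11 6 18 17)(1 2 10 15 16 9 8)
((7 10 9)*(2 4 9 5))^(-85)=(2 5 10 7 9 4)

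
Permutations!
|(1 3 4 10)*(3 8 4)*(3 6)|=4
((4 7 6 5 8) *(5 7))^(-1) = (4 8 5)(6 7)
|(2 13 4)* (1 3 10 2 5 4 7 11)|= 14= |(1 3 10 2 13 7 11)(4 5)|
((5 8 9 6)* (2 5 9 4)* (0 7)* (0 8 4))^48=((0 7 8)(2 5 4)(6 9))^48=(9)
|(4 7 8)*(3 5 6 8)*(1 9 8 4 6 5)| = 7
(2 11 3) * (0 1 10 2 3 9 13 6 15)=(0 1 10 2 11 9 13 6 15)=[1, 10, 11, 3, 4, 5, 15, 7, 8, 13, 2, 9, 12, 6, 14, 0]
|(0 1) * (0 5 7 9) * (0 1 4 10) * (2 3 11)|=|(0 4 10)(1 5 7 9)(2 3 11)|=12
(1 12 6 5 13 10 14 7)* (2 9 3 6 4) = [0, 12, 9, 6, 2, 13, 5, 1, 8, 3, 14, 11, 4, 10, 7] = (1 12 4 2 9 3 6 5 13 10 14 7)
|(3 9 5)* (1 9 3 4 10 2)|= 6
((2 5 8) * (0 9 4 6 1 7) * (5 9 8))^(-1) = ((0 8 2 9 4 6 1 7))^(-1) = (0 7 1 6 4 9 2 8)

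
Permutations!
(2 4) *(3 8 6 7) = (2 4)(3 8 6 7) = [0, 1, 4, 8, 2, 5, 7, 3, 6]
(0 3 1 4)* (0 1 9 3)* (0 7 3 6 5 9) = (0 7 3)(1 4)(5 9 6) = [7, 4, 2, 0, 1, 9, 5, 3, 8, 6]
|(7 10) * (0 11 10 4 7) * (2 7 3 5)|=|(0 11 10)(2 7 4 3 5)|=15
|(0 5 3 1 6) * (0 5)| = |(1 6 5 3)| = 4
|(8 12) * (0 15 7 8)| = 5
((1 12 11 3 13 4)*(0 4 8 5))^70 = (0 8 3 12 4 5 13 11 1)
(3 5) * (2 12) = (2 12)(3 5) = [0, 1, 12, 5, 4, 3, 6, 7, 8, 9, 10, 11, 2]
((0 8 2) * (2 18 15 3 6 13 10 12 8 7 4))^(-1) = (0 2 4 7)(3 15 18 8 12 10 13 6)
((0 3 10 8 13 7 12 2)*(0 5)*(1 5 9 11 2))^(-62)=(0 3 10 8 13 7 12 1 5)(2 9 11)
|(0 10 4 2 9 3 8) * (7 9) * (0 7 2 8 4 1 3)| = |(0 10 1 3 4 8 7 9)| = 8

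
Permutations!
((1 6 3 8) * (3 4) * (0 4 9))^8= ((0 4 3 8 1 6 9))^8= (0 4 3 8 1 6 9)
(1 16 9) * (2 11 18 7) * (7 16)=[0, 7, 11, 3, 4, 5, 6, 2, 8, 1, 10, 18, 12, 13, 14, 15, 9, 17, 16]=(1 7 2 11 18 16 9)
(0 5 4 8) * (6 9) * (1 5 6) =(0 6 9 1 5 4 8) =[6, 5, 2, 3, 8, 4, 9, 7, 0, 1]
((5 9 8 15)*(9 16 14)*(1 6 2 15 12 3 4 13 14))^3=(1 15)(2 16)(3 14 12 13 8 4 9)(5 6)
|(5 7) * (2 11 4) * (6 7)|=3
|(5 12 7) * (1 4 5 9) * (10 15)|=6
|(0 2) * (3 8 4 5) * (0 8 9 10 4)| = |(0 2 8)(3 9 10 4 5)| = 15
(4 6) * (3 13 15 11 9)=(3 13 15 11 9)(4 6)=[0, 1, 2, 13, 6, 5, 4, 7, 8, 3, 10, 9, 12, 15, 14, 11]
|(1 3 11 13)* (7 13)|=|(1 3 11 7 13)|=5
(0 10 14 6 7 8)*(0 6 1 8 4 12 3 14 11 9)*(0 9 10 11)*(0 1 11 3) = (0 3 14 11 10 1 8 6 7 4 12) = [3, 8, 2, 14, 12, 5, 7, 4, 6, 9, 1, 10, 0, 13, 11]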